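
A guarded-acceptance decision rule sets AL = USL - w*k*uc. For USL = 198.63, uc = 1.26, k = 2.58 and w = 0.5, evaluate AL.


U = k * uc = 2.58 * 1.26 = 3.2508
guard band g = w * U = 0.5 * 3.2508 = 1.6254
AL = USL - g = 198.63 - 1.6254
AL = 197.0046

197.0046


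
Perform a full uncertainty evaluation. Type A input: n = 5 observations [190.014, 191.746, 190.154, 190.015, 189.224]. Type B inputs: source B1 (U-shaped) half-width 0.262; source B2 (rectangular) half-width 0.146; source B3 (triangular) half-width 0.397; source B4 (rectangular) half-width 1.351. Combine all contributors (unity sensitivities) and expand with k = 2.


mean = (190.014 + 191.746 + 190.154 + 190.015 + 189.224) / 5 = 190.2306
s = sqrt(sum((x - mean)^2)/(n-1)) = 0.92316672
u_A = s / sqrt(n) = 0.92316672 / sqrt(5) = 0.41285271
u_B1 = 0.262 / sqrt(2) = 0.18526198
u_B2 = 0.146 / sqrt(3) = 0.084293139
u_B3 = 0.397 / sqrt(6) = 0.16207457
u_B4 = 1.351 / sqrt(3) = 0.78000021
uc = sqrt(0.41285271^2 + 0.18526198^2 + 0.084293139^2 + 0.16207457^2 + 0.78000021^2) = 0.92007782
U = k * uc = 2 * 0.92007782
U = 1.8402

1.8402


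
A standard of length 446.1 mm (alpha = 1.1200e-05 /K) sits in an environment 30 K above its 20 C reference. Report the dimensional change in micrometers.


dL = L * alpha * dT
= 446.1 * 1.1200e-05 * 30
= 0.1498896 mm
dL_um = 0.1498896 * 1000 = 149.8896 um

149.8896


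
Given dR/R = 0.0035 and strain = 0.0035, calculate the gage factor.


GF = (dR/R) / epsilon
= 0.0035 / 0.0035
= 1.0000

1.0000


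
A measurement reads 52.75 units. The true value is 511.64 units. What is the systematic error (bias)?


Systematic error = measured - true
= 52.75 - 511.64
= -458.8900

-458.8900


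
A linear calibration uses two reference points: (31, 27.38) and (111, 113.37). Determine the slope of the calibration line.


slope = (y2 - y1) / (x2 - x1)
= (113.37 - 27.38) / (111 - 31)
= 85.9900 / 80
= 1.0749

1.0749


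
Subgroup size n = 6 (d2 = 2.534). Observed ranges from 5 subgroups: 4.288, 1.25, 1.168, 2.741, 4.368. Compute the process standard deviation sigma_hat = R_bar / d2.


R_bar = (4.288 + 1.25 + 1.168 + 2.741 + 4.368) / 5
R_bar = 13.815 / 5 = 2.763
sigma_hat = R_bar / d2 = 2.763 / 2.534 = 1.0904

1.0904


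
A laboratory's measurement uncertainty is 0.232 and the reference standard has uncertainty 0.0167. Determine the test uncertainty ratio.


TUR = u_lab / u_ref
= 0.232 / 0.0167
= 13.8922

13.8922


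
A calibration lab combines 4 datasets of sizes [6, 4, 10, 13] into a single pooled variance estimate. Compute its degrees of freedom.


nu = sum_i (n_i - 1)
nu = ((6 - 1) + (4 - 1) + (10 - 1) + (13 - 1))
nu = 5 + 3 + 9 + 12
nu = 29

29


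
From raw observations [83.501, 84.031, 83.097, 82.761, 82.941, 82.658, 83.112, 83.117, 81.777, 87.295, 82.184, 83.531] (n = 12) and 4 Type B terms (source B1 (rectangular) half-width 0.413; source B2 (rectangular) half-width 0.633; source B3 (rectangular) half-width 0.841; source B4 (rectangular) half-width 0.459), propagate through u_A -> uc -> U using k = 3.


mean = (83.501 + 84.031 + 83.097 + 82.761 + 82.941 + 82.658 + 83.112 + 83.117 + 81.777 + 87.295 + 82.184 + 83.531) / 12 = 83.33375
s = sqrt(sum((x - mean)^2)/(n-1)) = 1.3843631
u_A = s / sqrt(n) = 1.3843631 / sqrt(12) = 0.3996312
u_B1 = 0.413 / sqrt(3) = 0.23844566
u_B2 = 0.633 / sqrt(3) = 0.36546272
u_B3 = 0.841 / sqrt(3) = 0.48555158
u_B4 = 0.459 / sqrt(3) = 0.26500377
uc = sqrt(0.3996312^2 + 0.23844566^2 + 0.36546272^2 + 0.48555158^2 + 0.26500377^2) = 0.81000726
U = k * uc = 3 * 0.81000726
U = 2.4300

2.4300


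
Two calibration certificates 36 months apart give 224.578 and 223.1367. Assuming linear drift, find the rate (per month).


rate = (v2 - v1) / months
= (223.1367 - 224.578) / 36
= -1.4413 / 36
= -0.0400

-0.0400


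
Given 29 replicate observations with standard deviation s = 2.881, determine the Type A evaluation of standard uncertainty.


u_A = s / sqrt(n)
u_A = 2.881 / sqrt(29)
u_A = 2.881 / 5.3851648
u_A = 0.5350

0.5350


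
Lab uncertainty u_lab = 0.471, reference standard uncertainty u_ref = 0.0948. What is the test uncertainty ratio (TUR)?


TUR = u_lab / u_ref
= 0.471 / 0.0948
= 4.9684

4.9684


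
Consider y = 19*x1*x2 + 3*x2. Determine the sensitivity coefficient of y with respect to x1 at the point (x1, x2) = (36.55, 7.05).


y = 19*x1*x2 + 3*x2
dy/dx1 = 19*x2
Evaluate at x2 = 7.05: c1 = 19 * 7.05
c1 = 133.9500

133.9500


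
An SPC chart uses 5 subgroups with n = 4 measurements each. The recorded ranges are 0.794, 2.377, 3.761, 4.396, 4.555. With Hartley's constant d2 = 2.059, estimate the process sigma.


R_bar = (0.794 + 2.377 + 3.761 + 4.396 + 4.555) / 5
R_bar = 15.883 / 5 = 3.1766
sigma_hat = R_bar / d2 = 3.1766 / 2.059 = 1.5428

1.5428


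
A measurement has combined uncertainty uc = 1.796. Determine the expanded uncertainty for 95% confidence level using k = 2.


U = k * uc
U = 2 * 1.796
U = 3.5920

3.5920


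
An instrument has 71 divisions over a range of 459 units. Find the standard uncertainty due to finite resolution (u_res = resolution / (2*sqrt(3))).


resolution = range / divisions
resolution = 459 / 71 = 6.4647887
u_res = resolution / (2*sqrt(3))
u_res = 6.4647887 / 3.4641016
u_res = 1.8662

1.8662


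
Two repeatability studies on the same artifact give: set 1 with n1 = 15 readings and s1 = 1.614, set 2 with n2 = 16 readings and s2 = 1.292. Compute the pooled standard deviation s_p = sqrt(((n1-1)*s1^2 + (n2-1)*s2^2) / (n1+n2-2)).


s_p = sqrt(((n1-1)*s1^2 + (n2-1)*s2^2) / (n1+n2-2))
numerator = (15-1)*1.614^2 + (16-1)*1.292^2 = 36.469944 + 25.03896 = 61.508904
denominator = 15 + 16 - 2 = 29
s_p^2 = 61.508904 / 29 = 2.1209967
s_p = sqrt(2.1209967) = 1.4564

1.4564


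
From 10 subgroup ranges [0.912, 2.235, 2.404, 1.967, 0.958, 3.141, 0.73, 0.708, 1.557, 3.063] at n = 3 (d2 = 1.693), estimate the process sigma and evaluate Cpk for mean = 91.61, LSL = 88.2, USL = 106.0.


R_bar = (0.912 + 2.235 + 2.404 + 1.967 + 0.958 + 3.141 + 0.73 + 0.708 + 1.557 + 3.063) / 10 = 1.7675
sigma = R_bar / d2 = 1.7675 / 1.693 = 1.0440047
Cp = (USL - LSL)/(6*sigma) = (106.0 - 88.2)/(6*1.0440047) = 2.8416
Cpu = (106.0 - 91.61)/(3*1.0440047) = 4.5945
Cpl = (91.61 - 88.2)/(3*1.0440047) = 1.0888
Cpk = min(Cpu, Cpl) = 1.0888

1.0888


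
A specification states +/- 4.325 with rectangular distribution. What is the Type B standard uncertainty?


u_B = half_width / sqrt(3)
u_B = 4.325 / 1.7320508
u_B = 2.4970

2.4970


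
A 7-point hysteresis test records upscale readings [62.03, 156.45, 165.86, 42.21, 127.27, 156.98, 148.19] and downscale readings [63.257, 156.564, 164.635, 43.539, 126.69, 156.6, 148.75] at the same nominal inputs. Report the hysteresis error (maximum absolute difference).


|62.03 - 63.257| = 1.2270
|156.45 - 156.564| = 0.1140
|165.86 - 164.635| = 1.2250
|42.21 - 43.539| = 1.3290
|127.27 - 126.69| = 0.5800
|156.98 - 156.6| = 0.3800
|148.19 - 148.75| = 0.5600
hysteresis = max(diffs) = 1.3290

1.3290


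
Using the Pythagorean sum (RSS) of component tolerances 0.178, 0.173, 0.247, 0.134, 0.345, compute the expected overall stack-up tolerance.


RSS = sqrt(0.178^2 + 0.173^2 + 0.247^2 + 0.134^2 + 0.345^2)
= sqrt(0.259603)
= 0.5095

0.5095


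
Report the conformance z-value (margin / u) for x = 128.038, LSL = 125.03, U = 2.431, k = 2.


u = U / k = 2.431 / 2 = 1.2155
margin = |LSL - x| = |125.03 - 128.038| = 3.008
z = margin / u = 3.008 / 1.2155
z = 2.4747

2.4747


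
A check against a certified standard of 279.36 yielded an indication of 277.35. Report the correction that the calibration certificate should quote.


Correction = standard - reading
= 279.36 - 277.35
= 2.0100

2.0100


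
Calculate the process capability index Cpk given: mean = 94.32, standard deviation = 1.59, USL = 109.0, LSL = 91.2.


Cpu = (USL - mean) / (3*sigma) = (109.0 - 94.32) / (3*1.59) = 3.0776
Cpl = (mean - LSL) / (3*sigma) = (94.32 - 91.2) / (3*1.59) = 0.6541
Cpk = min(Cpu, Cpl) = 0.6541

0.6541


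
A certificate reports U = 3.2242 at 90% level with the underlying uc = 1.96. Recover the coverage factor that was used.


k = U / uc
k = 3.2242 / 1.96
k = 1.645

1.645


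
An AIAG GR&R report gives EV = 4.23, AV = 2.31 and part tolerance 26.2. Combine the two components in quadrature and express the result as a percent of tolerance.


GRR = sqrt(EV^2 + AV^2) = sqrt(4.23^2 + 2.31^2) = 4.8196473
%GRR = GRR / tol * 100 = 4.8196473 / 26.2 * 100
%GRR = 18.3956

18.3956


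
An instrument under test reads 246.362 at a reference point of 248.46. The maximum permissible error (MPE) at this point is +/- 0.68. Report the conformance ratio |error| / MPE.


e = indication - reference = 246.362 - 248.46 = -2.0980
|e| = 2.0980
ratio = |e| / MPE = 2.0980 / 0.68
ratio = 3.0853

3.0853


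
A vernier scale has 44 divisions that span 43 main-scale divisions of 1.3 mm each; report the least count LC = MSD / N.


LC = MSD / n_div
= 1.3 / 44
= 0.0295

0.0295


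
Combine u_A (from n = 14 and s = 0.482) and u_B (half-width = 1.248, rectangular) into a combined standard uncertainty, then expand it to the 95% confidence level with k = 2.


u_A = s / sqrt(n) = 0.482 / sqrt(14) = 0.12881992
u_B = half_width / sqrt(3) = 1.248 / sqrt(3) = 0.72053314
uc = sqrt(u_A^2 + u_B^2) = sqrt(0.12881992^2 + 0.72053314^2) = 0.73195804
U = k * uc = 2 * 0.73195804
U = 1.4639

1.4639


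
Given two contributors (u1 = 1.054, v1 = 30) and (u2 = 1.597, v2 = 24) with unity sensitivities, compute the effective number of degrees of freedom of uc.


uc = sqrt(u1^2 + u2^2) = sqrt(1.054^2 + 1.597^2) = 1.9134589
v_eff = uc^4 / (u1^4/v1 + u2^4/v2)
= 1.9134589^4 / (1.054^4/30 + 1.597^4/24)
= 13.4053 / 0.31216223
v_eff = 42.9434

42.9434


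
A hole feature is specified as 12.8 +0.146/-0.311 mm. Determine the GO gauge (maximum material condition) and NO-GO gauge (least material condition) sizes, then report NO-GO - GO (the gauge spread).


GO = nominal - lower_tol (smallest hole = maximum material condition)
GO = 12.8 - 0.311 = 12.489
NO-GO = nominal + upper_tol (largest hole = least material condition)
NO-GO = 12.8 + 0.146 = 12.946
spread = NO-GO - GO = 12.946 - 12.489 = 0.4570

0.4570


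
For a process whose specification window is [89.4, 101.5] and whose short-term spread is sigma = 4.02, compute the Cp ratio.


Cp = (USL - LSL) / (6 * sigma)
= (101.5 - 89.4) / (6 * 4.02)
= 12.1000 / 24.1200
= 0.5017

0.5017


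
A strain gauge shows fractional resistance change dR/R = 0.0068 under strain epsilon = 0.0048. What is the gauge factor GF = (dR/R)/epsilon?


GF = (dR/R) / epsilon
= 0.0068 / 0.0048
= 1.4167

1.4167


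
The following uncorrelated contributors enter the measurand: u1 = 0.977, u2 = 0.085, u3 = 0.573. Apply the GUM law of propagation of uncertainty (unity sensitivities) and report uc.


uc = sqrt(0.977^2 + 0.085^2 + 0.573^2)
uc = sqrt(1.290083)
uc = 1.1358

1.1358


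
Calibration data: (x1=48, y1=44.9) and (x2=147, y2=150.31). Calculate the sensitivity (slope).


slope = (y2 - y1) / (x2 - x1)
= (150.31 - 44.9) / (147 - 48)
= 105.4100 / 99
= 1.0647

1.0647


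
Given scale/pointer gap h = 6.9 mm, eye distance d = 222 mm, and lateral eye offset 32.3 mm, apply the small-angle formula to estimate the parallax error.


error = h * offset / d
= 6.9 * 32.3 / 222
= 1.0039

1.0039


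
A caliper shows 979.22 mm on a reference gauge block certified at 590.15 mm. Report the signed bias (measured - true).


Systematic error = measured - true
= 979.22 - 590.15
= 389.0700

389.0700


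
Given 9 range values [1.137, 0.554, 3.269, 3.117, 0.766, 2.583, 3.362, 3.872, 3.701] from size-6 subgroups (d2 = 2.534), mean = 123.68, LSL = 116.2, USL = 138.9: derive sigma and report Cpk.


R_bar = (1.137 + 0.554 + 3.269 + 3.117 + 0.766 + 2.583 + 3.362 + 3.872 + 3.701) / 9 = 2.4845556
sigma = R_bar / d2 = 2.4845556 / 2.534 = 0.98048761
Cp = (USL - LSL)/(6*sigma) = (138.9 - 116.2)/(6*0.98048761) = 3.8586
Cpu = (138.9 - 123.68)/(3*0.98048761) = 5.1743
Cpl = (123.68 - 116.2)/(3*0.98048761) = 2.5430
Cpk = min(Cpu, Cpl) = 2.5430

2.5430


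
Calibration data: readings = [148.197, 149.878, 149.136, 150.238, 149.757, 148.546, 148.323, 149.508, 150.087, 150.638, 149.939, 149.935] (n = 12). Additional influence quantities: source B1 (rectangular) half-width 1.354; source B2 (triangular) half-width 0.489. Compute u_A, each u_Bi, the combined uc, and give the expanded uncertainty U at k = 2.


mean = (148.197 + 149.878 + 149.136 + 150.238 + 149.757 + 148.546 + 148.323 + 149.508 + 150.087 + 150.638 + 149.939 + 149.935) / 12 = 149.5151667
s = sqrt(sum((x - mean)^2)/(n-1)) = 0.7919016
u_A = s / sqrt(n) = 0.7919016 / sqrt(12) = 0.2286023
u_B1 = 1.354 / sqrt(3) = 0.78173226
u_B2 = 0.489 / sqrt(6) = 0.19963341
uc = sqrt(0.2286023^2 + 0.78173226^2 + 0.19963341^2) = 0.83858085
U = k * uc = 2 * 0.83858085
U = 1.6772

1.6772


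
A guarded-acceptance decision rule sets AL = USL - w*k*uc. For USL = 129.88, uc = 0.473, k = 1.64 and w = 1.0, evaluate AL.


U = k * uc = 1.64 * 0.473 = 0.77572
guard band g = w * U = 1.0 * 0.77572 = 0.77572
AL = USL - g = 129.88 - 0.77572
AL = 129.1043

129.1043


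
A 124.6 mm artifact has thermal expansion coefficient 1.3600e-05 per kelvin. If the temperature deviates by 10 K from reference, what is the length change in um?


dL = L * alpha * dT
= 124.6 * 1.3600e-05 * 10
= 0.0169456 mm
dL_um = 0.0169456 * 1000 = 16.9456 um

16.9456


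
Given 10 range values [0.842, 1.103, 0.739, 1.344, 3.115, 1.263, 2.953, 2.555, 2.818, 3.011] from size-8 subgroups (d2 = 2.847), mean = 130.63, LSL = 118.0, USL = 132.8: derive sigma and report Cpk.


R_bar = (0.842 + 1.103 + 0.739 + 1.344 + 3.115 + 1.263 + 2.953 + 2.555 + 2.818 + 3.011) / 10 = 1.9743
sigma = R_bar / d2 = 1.9743 / 2.847 = 0.69346681
Cp = (USL - LSL)/(6*sigma) = (132.8 - 118.0)/(6*0.69346681) = 3.5570
Cpu = (132.8 - 130.63)/(3*0.69346681) = 1.0431
Cpl = (130.63 - 118.0)/(3*0.69346681) = 6.0709
Cpk = min(Cpu, Cpl) = 1.0431

1.0431


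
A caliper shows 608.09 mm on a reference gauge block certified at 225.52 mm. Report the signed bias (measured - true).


Systematic error = measured - true
= 608.09 - 225.52
= 382.5700

382.5700


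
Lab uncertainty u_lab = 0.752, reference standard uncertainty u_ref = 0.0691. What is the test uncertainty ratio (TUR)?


TUR = u_lab / u_ref
= 0.752 / 0.0691
= 10.8828

10.8828


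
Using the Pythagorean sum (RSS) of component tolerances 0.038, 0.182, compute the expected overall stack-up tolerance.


RSS = sqrt(0.038^2 + 0.182^2)
= sqrt(0.034568)
= 0.1859

0.1859


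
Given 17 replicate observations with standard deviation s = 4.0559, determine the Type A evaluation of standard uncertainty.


u_A = s / sqrt(n)
u_A = 4.0559 / sqrt(17)
u_A = 4.0559 / 4.1231056
u_A = 0.9837

0.9837


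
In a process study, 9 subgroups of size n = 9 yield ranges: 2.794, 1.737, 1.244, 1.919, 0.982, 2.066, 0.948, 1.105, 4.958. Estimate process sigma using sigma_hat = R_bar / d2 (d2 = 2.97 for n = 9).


R_bar = (2.794 + 1.737 + 1.244 + 1.919 + 0.982 + 2.066 + 0.948 + 1.105 + 4.958) / 9
R_bar = 17.753 / 9 = 1.9725556
sigma_hat = R_bar / d2 = 1.9725556 / 2.97 = 0.6642

0.6642


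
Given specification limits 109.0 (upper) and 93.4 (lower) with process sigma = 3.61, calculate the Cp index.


Cp = (USL - LSL) / (6 * sigma)
= (109.0 - 93.4) / (6 * 3.61)
= 15.6000 / 21.6600
= 0.7202

0.7202


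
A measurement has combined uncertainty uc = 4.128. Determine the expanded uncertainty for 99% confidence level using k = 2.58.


U = k * uc
U = 2.58 * 4.128
U = 10.6502

10.6502


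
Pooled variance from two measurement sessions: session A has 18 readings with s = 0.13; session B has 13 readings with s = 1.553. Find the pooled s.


s_p = sqrt(((n1-1)*s1^2 + (n2-1)*s2^2) / (n1+n2-2))
numerator = (18-1)*0.13^2 + (13-1)*1.553^2 = 0.2873 + 28.941708 = 29.229008
denominator = 18 + 13 - 2 = 29
s_p^2 = 29.229008 / 29 = 1.0078968
s_p = sqrt(1.0078968) = 1.0039

1.0039


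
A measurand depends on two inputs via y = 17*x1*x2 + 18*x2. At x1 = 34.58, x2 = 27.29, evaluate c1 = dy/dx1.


y = 17*x1*x2 + 18*x2
dy/dx1 = 17*x2
Evaluate at x2 = 27.29: c1 = 17 * 27.29
c1 = 463.9300

463.9300


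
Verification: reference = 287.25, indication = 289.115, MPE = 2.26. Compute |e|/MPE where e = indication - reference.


e = indication - reference = 289.115 - 287.25 = 1.8650
|e| = 1.8650
ratio = |e| / MPE = 1.8650 / 2.26
ratio = 0.8252

0.8252


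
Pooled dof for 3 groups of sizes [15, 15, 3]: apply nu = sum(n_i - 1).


nu = sum_i (n_i - 1)
nu = ((15 - 1) + (15 - 1) + (3 - 1))
nu = 14 + 14 + 2
nu = 30

30


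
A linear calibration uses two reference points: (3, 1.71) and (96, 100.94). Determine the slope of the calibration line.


slope = (y2 - y1) / (x2 - x1)
= (100.94 - 1.71) / (96 - 3)
= 99.2300 / 93
= 1.0670

1.0670


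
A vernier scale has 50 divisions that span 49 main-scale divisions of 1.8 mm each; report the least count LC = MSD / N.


LC = MSD / n_div
= 1.8 / 50
= 0.0360

0.0360


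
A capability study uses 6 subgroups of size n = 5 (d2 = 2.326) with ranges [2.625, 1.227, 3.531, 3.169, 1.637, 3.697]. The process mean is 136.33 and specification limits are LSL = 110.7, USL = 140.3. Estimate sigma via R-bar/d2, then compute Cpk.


R_bar = (2.625 + 1.227 + 3.531 + 3.169 + 1.637 + 3.697) / 6 = 2.6476667
sigma = R_bar / d2 = 2.6476667 / 2.326 = 1.1382918
Cp = (USL - LSL)/(6*sigma) = (140.3 - 110.7)/(6*1.1382918) = 4.3340
Cpu = (140.3 - 136.33)/(3*1.1382918) = 1.1626
Cpl = (136.33 - 110.7)/(3*1.1382918) = 7.5054
Cpk = min(Cpu, Cpl) = 1.1626

1.1626


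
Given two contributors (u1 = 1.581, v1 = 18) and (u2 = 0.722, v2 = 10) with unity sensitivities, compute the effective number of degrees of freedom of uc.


uc = sqrt(u1^2 + u2^2) = sqrt(1.581^2 + 0.722^2) = 1.7380578
v_eff = uc^4 / (u1^4/v1 + u2^4/v2)
= 1.7380578^4 / (1.581^4/18 + 0.722^4/10)
= 9.125504 / 0.37427399
v_eff = 24.3819

24.3819


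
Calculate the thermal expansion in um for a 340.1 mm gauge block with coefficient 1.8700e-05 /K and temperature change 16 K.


dL = L * alpha * dT
= 340.1 * 1.8700e-05 * 16
= 0.1017579 mm
dL_um = 0.1017579 * 1000 = 101.7579 um

101.7579


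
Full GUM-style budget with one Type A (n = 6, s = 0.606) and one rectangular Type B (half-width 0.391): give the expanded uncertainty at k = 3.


u_A = s / sqrt(n) = 0.606 / sqrt(6) = 0.24739846
u_B = half_width / sqrt(3) = 0.391 / sqrt(3) = 0.22574396
uc = sqrt(u_A^2 + u_B^2) = sqrt(0.24739846^2 + 0.22574396^2) = 0.33491243
U = k * uc = 3 * 0.33491243
U = 1.0047

1.0047


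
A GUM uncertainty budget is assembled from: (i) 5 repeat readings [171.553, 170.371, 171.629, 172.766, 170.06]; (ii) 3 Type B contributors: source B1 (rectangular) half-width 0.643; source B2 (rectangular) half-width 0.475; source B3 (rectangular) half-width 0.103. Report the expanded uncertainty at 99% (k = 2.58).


mean = (171.553 + 170.371 + 171.629 + 172.766 + 170.06) / 5 = 171.2758
s = sqrt(sum((x - mean)^2)/(n-1)) = 1.0861766
u_A = s / sqrt(n) = 1.0861766 / sqrt(5) = 0.48575294
u_B1 = 0.643 / sqrt(3) = 0.37123622
u_B2 = 0.475 / sqrt(3) = 0.27424138
u_B3 = 0.103 / sqrt(3) = 0.059467078
uc = sqrt(0.48575294^2 + 0.37123622^2 + 0.27424138^2 + 0.059467078^2) = 0.67269378
U = k * uc = 2.58 * 0.67269378
U = 1.7355

1.7355


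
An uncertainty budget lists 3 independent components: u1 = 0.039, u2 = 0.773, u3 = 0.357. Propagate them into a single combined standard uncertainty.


uc = sqrt(0.039^2 + 0.773^2 + 0.357^2)
uc = sqrt(0.726499)
uc = 0.8523

0.8523


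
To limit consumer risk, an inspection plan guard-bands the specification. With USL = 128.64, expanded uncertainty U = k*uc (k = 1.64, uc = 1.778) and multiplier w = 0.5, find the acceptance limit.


U = k * uc = 1.64 * 1.778 = 2.91592
guard band g = w * U = 0.5 * 2.91592 = 1.45796
AL = USL - g = 128.64 - 1.45796
AL = 127.1820

127.1820


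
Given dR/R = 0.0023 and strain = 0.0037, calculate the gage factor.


GF = (dR/R) / epsilon
= 0.0023 / 0.0037
= 0.6216

0.6216


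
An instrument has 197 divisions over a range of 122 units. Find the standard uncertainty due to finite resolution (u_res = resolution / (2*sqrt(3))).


resolution = range / divisions
resolution = 122 / 197 = 0.61928934
u_res = resolution / (2*sqrt(3))
u_res = 0.61928934 / 3.4641016
u_res = 0.1788

0.1788


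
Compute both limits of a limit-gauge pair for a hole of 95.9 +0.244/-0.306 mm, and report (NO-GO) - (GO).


GO = nominal - lower_tol (smallest hole = maximum material condition)
GO = 95.9 - 0.306 = 95.594
NO-GO = nominal + upper_tol (largest hole = least material condition)
NO-GO = 95.9 + 0.244 = 96.144
spread = NO-GO - GO = 96.144 - 95.594 = 0.5500

0.5500


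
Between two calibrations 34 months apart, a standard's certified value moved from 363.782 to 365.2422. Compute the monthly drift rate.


rate = (v2 - v1) / months
= (365.2422 - 363.782) / 34
= 1.4602 / 34
= 0.0429

0.0429


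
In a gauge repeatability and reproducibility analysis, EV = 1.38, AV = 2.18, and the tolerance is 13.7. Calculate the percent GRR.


GRR = sqrt(EV^2 + AV^2) = sqrt(1.38^2 + 2.18^2) = 2.5800775
%GRR = GRR / tol * 100 = 2.5800775 / 13.7 * 100
%GRR = 18.8327

18.8327


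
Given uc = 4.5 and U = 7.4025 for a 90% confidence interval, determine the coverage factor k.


k = U / uc
k = 7.4025 / 4.5
k = 1.645

1.645


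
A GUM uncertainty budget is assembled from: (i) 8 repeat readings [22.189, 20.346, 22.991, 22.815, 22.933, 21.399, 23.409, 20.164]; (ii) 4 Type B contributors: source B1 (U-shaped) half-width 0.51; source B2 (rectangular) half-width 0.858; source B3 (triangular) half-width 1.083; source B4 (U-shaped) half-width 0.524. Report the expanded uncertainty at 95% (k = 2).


mean = (22.189 + 20.346 + 22.991 + 22.815 + 22.933 + 21.399 + 23.409 + 20.164) / 8 = 22.03075
s = sqrt(sum((x - mean)^2)/(n-1)) = 1.253455
u_A = s / sqrt(n) = 1.253455 / sqrt(8) = 0.44316327
u_B1 = 0.51 / sqrt(2) = 0.36062446
u_B2 = 0.858 / sqrt(3) = 0.49536653
u_B3 = 1.083 / sqrt(6) = 0.4421329
u_B4 = 0.524 / sqrt(2) = 0.37052395
uc = sqrt(0.44316327^2 + 0.36062446^2 + 0.49536653^2 + 0.4421329^2 + 0.37052395^2) = 0.95110524
U = k * uc = 2 * 0.95110524
U = 1.9022

1.9022


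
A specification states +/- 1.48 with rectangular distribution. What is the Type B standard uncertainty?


u_B = half_width / sqrt(3)
u_B = 1.48 / 1.7320508
u_B = 0.8545

0.8545


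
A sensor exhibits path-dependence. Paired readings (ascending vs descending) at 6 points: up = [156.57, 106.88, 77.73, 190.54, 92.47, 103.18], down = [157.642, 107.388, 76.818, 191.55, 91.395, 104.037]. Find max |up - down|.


|156.57 - 157.642| = 1.0720
|106.88 - 107.388| = 0.5080
|77.73 - 76.818| = 0.9120
|190.54 - 191.55| = 1.0100
|92.47 - 91.395| = 1.0750
|103.18 - 104.037| = 0.8570
hysteresis = max(diffs) = 1.0750

1.0750


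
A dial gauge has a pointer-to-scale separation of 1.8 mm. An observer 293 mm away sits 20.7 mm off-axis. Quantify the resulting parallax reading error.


error = h * offset / d
= 1.8 * 20.7 / 293
= 0.1272

0.1272


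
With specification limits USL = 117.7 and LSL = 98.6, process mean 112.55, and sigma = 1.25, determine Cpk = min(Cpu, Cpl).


Cpu = (USL - mean) / (3*sigma) = (117.7 - 112.55) / (3*1.25) = 1.3733
Cpl = (mean - LSL) / (3*sigma) = (112.55 - 98.6) / (3*1.25) = 3.7200
Cpk = min(Cpu, Cpl) = 1.3733

1.3733


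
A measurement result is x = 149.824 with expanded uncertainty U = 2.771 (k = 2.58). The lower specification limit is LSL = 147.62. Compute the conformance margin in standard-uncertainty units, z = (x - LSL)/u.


u = U / k = 2.771 / 2.58 = 1.074031
margin = |LSL - x| = |147.62 - 149.824| = 2.204
z = margin / u = 2.204 / 1.074031
z = 2.0521

2.0521


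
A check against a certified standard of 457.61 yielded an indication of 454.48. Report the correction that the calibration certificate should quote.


Correction = standard - reading
= 457.61 - 454.48
= 3.1300

3.1300


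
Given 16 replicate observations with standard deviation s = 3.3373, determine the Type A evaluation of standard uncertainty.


u_A = s / sqrt(n)
u_A = 3.3373 / sqrt(16)
u_A = 3.3373 / 4
u_A = 0.8343

0.8343


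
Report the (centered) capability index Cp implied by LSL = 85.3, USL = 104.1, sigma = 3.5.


Cp = (USL - LSL) / (6 * sigma)
= (104.1 - 85.3) / (6 * 3.5)
= 18.8000 / 21.0000
= 0.8952

0.8952


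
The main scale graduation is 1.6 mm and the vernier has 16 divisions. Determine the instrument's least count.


LC = MSD / n_div
= 1.6 / 16
= 0.1000

0.1000


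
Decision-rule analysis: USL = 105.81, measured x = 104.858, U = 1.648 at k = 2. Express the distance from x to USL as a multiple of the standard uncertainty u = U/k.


u = U / k = 1.648 / 2 = 0.824
margin = |USL - x| = |105.81 - 104.858| = 0.952
z = margin / u = 0.952 / 0.824
z = 1.1553

1.1553


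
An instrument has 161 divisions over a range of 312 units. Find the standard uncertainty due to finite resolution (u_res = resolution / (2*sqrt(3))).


resolution = range / divisions
resolution = 312 / 161 = 1.9378882
u_res = resolution / (2*sqrt(3))
u_res = 1.9378882 / 3.4641016
u_res = 0.5594

0.5594


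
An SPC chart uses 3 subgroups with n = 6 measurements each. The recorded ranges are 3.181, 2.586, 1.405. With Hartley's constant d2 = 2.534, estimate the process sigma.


R_bar = (3.181 + 2.586 + 1.405) / 3
R_bar = 7.172 / 3 = 2.3906667
sigma_hat = R_bar / d2 = 2.3906667 / 2.534 = 0.9434

0.9434


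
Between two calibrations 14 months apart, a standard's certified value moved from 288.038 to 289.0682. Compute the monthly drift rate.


rate = (v2 - v1) / months
= (289.0682 - 288.038) / 14
= 1.0302 / 14
= 0.0736

0.0736


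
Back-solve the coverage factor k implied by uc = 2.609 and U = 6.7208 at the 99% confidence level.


k = U / uc
k = 6.7208 / 2.609
k = 2.576

2.576


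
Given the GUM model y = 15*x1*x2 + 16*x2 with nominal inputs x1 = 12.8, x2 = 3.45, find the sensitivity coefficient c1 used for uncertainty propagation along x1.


y = 15*x1*x2 + 16*x2
dy/dx1 = 15*x2
Evaluate at x2 = 3.45: c1 = 15 * 3.45
c1 = 51.7500

51.7500


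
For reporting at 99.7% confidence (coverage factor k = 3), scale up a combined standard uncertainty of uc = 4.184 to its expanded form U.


U = k * uc
U = 3 * 4.184
U = 12.5520

12.5520


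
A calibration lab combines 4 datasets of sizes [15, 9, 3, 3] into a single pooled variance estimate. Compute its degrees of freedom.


nu = sum_i (n_i - 1)
nu = ((15 - 1) + (9 - 1) + (3 - 1) + (3 - 1))
nu = 14 + 8 + 2 + 2
nu = 26

26


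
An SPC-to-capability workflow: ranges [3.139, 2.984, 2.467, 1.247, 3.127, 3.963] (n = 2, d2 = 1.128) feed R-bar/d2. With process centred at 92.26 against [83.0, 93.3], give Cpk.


R_bar = (3.139 + 2.984 + 2.467 + 1.247 + 3.127 + 3.963) / 6 = 2.8211667
sigma = R_bar / d2 = 2.8211667 / 1.128 = 2.5010343
Cp = (USL - LSL)/(6*sigma) = (93.3 - 83.0)/(6*2.5010343) = 0.6864
Cpu = (93.3 - 92.26)/(3*2.5010343) = 0.1386
Cpl = (92.26 - 83.0)/(3*2.5010343) = 1.2342
Cpk = min(Cpu, Cpl) = 0.1386

0.1386


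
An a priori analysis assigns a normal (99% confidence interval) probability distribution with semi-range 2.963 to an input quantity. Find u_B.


u_B = half_width / 2.576
u_B = 2.963 / 2.576
u_B = 1.1502

1.1502


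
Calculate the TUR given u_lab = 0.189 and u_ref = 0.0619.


TUR = u_lab / u_ref
= 0.189 / 0.0619
= 3.0533

3.0533


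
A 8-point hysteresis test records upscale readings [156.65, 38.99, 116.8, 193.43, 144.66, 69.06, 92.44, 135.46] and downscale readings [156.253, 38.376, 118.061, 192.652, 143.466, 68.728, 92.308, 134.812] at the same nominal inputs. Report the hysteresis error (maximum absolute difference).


|156.65 - 156.253| = 0.3970
|38.99 - 38.376| = 0.6140
|116.8 - 118.061| = 1.2610
|193.43 - 192.652| = 0.7780
|144.66 - 143.466| = 1.1940
|69.06 - 68.728| = 0.3320
|92.44 - 92.308| = 0.1320
|135.46 - 134.812| = 0.6480
hysteresis = max(diffs) = 1.2610

1.2610


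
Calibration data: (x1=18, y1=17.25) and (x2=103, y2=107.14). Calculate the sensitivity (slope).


slope = (y2 - y1) / (x2 - x1)
= (107.14 - 17.25) / (103 - 18)
= 89.8900 / 85
= 1.0575

1.0575


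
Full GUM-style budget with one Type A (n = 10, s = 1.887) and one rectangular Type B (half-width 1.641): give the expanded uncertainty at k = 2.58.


u_A = s / sqrt(n) = 1.887 / sqrt(10) = 0.59672179
u_B = half_width / sqrt(3) = 1.641 / sqrt(3) = 0.94743179
uc = sqrt(u_A^2 + u_B^2) = sqrt(0.59672179^2 + 0.94743179^2) = 1.1196892
U = k * uc = 2.58 * 1.1196892
U = 2.8888

2.8888


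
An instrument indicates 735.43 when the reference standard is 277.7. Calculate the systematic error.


Systematic error = measured - true
= 735.43 - 277.7
= 457.7300

457.7300


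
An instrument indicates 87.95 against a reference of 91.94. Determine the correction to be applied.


Correction = standard - reading
= 91.94 - 87.95
= 3.9900

3.9900


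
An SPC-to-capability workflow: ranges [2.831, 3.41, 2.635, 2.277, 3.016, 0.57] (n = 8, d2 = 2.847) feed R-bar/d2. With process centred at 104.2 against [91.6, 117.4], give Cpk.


R_bar = (2.831 + 3.41 + 2.635 + 2.277 + 3.016 + 0.57) / 6 = 2.4565
sigma = R_bar / d2 = 2.4565 / 2.847 = 0.86283808
Cp = (USL - LSL)/(6*sigma) = (117.4 - 91.6)/(6*0.86283808) = 4.9836
Cpu = (117.4 - 104.2)/(3*0.86283808) = 5.0995
Cpl = (104.2 - 91.6)/(3*0.86283808) = 4.8677
Cpk = min(Cpu, Cpl) = 4.8677

4.8677


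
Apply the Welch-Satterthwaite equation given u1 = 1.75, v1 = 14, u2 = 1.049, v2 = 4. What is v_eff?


uc = sqrt(u1^2 + u2^2) = sqrt(1.75^2 + 1.049^2) = 2.0403188
v_eff = uc^4 / (u1^4/v1 + u2^4/v2)
= 2.0403188^4 / (1.75^4/14 + 1.049^4/4)
= 17.329743 / 0.97264247
v_eff = 17.8172

17.8172


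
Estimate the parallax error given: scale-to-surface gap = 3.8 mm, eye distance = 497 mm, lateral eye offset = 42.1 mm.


error = h * offset / d
= 3.8 * 42.1 / 497
= 0.3219

0.3219


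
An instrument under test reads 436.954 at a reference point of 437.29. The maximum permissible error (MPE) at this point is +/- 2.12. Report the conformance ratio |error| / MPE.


e = indication - reference = 436.954 - 437.29 = -0.3360
|e| = 0.3360
ratio = |e| / MPE = 0.3360 / 2.12
ratio = 0.1585

0.1585


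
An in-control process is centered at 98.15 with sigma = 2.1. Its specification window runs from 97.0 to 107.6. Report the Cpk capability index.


Cpu = (USL - mean) / (3*sigma) = (107.6 - 98.15) / (3*2.1) = 1.5000
Cpl = (mean - LSL) / (3*sigma) = (98.15 - 97.0) / (3*2.1) = 0.1825
Cpk = min(Cpu, Cpl) = 0.1825

0.1825


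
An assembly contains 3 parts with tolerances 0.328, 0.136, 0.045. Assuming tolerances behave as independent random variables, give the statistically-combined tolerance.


RSS = sqrt(0.328^2 + 0.136^2 + 0.045^2)
= sqrt(0.128105)
= 0.3579

0.3579


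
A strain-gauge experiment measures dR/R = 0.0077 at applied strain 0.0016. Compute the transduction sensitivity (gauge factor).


GF = (dR/R) / epsilon
= 0.0077 / 0.0016
= 4.8125

4.8125


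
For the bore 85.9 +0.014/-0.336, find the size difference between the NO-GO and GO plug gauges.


GO = nominal - lower_tol (smallest hole = maximum material condition)
GO = 85.9 - 0.336 = 85.564
NO-GO = nominal + upper_tol (largest hole = least material condition)
NO-GO = 85.9 + 0.014 = 85.914
spread = NO-GO - GO = 85.914 - 85.564 = 0.3500

0.3500


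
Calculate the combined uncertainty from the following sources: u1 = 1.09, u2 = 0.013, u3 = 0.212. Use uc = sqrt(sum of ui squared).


uc = sqrt(1.09^2 + 0.013^2 + 0.212^2)
uc = sqrt(1.233213)
uc = 1.1105

1.1105


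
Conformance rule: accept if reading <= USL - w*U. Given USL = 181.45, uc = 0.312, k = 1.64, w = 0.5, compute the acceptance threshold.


U = k * uc = 1.64 * 0.312 = 0.51168
guard band g = w * U = 0.5 * 0.51168 = 0.25584
AL = USL - g = 181.45 - 0.25584
AL = 181.1942

181.1942


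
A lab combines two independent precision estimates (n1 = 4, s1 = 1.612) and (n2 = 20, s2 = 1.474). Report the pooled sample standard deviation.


s_p = sqrt(((n1-1)*s1^2 + (n2-1)*s2^2) / (n1+n2-2))
numerator = (4-1)*1.612^2 + (20-1)*1.474^2 = 7.795632 + 41.280844 = 49.076476
denominator = 4 + 20 - 2 = 22
s_p^2 = 49.076476 / 22 = 2.2307489
s_p = sqrt(2.2307489) = 1.4936

1.4936


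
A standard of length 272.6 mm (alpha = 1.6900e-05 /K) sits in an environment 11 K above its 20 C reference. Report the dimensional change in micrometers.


dL = L * alpha * dT
= 272.6 * 1.6900e-05 * 11
= 0.0506763 mm
dL_um = 0.0506763 * 1000 = 50.6763 um

50.6763


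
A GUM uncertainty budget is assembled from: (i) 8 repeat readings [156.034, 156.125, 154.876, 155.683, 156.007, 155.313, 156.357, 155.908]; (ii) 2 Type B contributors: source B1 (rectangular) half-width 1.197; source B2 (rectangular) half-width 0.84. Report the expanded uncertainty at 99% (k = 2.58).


mean = (156.034 + 156.125 + 154.876 + 155.683 + 156.007 + 155.313 + 156.357 + 155.908) / 8 = 155.787875
s = sqrt(sum((x - mean)^2)/(n-1)) = 0.48234559
u_A = s / sqrt(n) = 0.48234559 / sqrt(8) = 0.17053492
u_B1 = 1.197 / sqrt(3) = 0.69108827
u_B2 = 0.84 / sqrt(3) = 0.48497423
uc = sqrt(0.17053492^2 + 0.69108827^2 + 0.48497423^2) = 0.86132756
U = k * uc = 2.58 * 0.86132756
U = 2.2222

2.2222


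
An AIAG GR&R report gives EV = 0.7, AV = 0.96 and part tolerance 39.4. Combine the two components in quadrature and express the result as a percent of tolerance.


GRR = sqrt(EV^2 + AV^2) = sqrt(0.7^2 + 0.96^2) = 1.1881077
%GRR = GRR / tol * 100 = 1.1881077 / 39.4 * 100
%GRR = 3.0155

3.0155


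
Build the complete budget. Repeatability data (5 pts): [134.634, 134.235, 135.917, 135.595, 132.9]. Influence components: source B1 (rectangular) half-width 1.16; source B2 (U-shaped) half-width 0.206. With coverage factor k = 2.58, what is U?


mean = (134.634 + 134.235 + 135.917 + 135.595 + 132.9) / 5 = 134.6562
s = sqrt(sum((x - mean)^2)/(n-1)) = 1.1971949
u_A = s / sqrt(n) = 1.1971949 / sqrt(5) = 0.53540184
u_B1 = 1.16 / sqrt(3) = 0.66972631
u_B2 = 0.206 / sqrt(2) = 0.145664
uc = sqrt(0.53540184^2 + 0.66972631^2 + 0.145664^2) = 0.86971631
U = k * uc = 2.58 * 0.86971631
U = 2.2439

2.2439


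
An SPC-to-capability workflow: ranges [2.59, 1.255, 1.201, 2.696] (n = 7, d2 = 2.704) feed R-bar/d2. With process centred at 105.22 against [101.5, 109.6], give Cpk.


R_bar = (2.59 + 1.255 + 1.201 + 2.696) / 4 = 1.9355
sigma = R_bar / d2 = 1.9355 / 2.704 = 0.71579142
Cp = (USL - LSL)/(6*sigma) = (109.6 - 101.5)/(6*0.71579142) = 1.8860
Cpu = (109.6 - 105.22)/(3*0.71579142) = 2.0397
Cpl = (105.22 - 101.5)/(3*0.71579142) = 1.7323
Cpk = min(Cpu, Cpl) = 1.7323

1.7323


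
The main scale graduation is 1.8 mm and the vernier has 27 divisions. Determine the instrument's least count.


LC = MSD / n_div
= 1.8 / 27
= 0.0667

0.0667


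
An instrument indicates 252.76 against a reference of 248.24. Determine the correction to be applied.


Correction = standard - reading
= 248.24 - 252.76
= -4.5200

-4.5200


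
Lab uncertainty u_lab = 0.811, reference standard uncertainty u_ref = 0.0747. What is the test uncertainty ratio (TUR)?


TUR = u_lab / u_ref
= 0.811 / 0.0747
= 10.8568

10.8568


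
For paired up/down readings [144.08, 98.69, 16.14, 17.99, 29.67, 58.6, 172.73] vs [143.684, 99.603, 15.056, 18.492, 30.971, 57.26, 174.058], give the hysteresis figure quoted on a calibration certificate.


|144.08 - 143.684| = 0.3960
|98.69 - 99.603| = 0.9130
|16.14 - 15.056| = 1.0840
|17.99 - 18.492| = 0.5020
|29.67 - 30.971| = 1.3010
|58.6 - 57.26| = 1.3400
|172.73 - 174.058| = 1.3280
hysteresis = max(diffs) = 1.3400

1.3400


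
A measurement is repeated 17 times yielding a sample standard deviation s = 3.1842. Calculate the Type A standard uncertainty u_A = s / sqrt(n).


u_A = s / sqrt(n)
u_A = 3.1842 / sqrt(17)
u_A = 3.1842 / 4.1231056
u_A = 0.7723

0.7723


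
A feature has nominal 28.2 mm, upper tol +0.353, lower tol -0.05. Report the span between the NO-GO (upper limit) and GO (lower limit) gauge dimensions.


GO = nominal - lower_tol (smallest hole = maximum material condition)
GO = 28.2 - 0.05 = 28.15
NO-GO = nominal + upper_tol (largest hole = least material condition)
NO-GO = 28.2 + 0.353 = 28.553
spread = NO-GO - GO = 28.553 - 28.15 = 0.4030

0.4030


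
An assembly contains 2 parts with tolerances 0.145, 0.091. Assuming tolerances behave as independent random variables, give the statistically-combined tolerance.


RSS = sqrt(0.145^2 + 0.091^2)
= sqrt(0.029306)
= 0.1712

0.1712


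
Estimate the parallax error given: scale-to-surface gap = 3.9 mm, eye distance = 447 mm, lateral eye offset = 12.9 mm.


error = h * offset / d
= 3.9 * 12.9 / 447
= 0.1126

0.1126


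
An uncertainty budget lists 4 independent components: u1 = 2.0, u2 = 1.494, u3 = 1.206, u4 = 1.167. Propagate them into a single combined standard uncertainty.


uc = sqrt(2.0^2 + 1.494^2 + 1.206^2 + 1.167^2)
uc = sqrt(9.048361)
uc = 3.0080

3.0080


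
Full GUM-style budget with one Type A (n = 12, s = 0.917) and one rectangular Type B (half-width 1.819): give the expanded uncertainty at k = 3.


u_A = s / sqrt(n) = 0.917 / sqrt(12) = 0.2647151
u_B = half_width / sqrt(3) = 1.819 / sqrt(3) = 1.0502001
uc = sqrt(u_A^2 + u_B^2) = sqrt(0.2647151^2 + 1.0502001^2) = 1.0830486
U = k * uc = 3 * 1.0830486
U = 3.2491

3.2491


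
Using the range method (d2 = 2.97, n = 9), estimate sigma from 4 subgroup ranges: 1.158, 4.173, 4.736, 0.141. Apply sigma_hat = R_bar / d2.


R_bar = (1.158 + 4.173 + 4.736 + 0.141) / 4
R_bar = 10.208 / 4 = 2.552
sigma_hat = R_bar / d2 = 2.552 / 2.97 = 0.8593

0.8593


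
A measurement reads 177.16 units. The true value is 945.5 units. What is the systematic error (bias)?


Systematic error = measured - true
= 177.16 - 945.5
= -768.3400

-768.3400


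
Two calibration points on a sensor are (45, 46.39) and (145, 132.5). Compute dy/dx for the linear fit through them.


slope = (y2 - y1) / (x2 - x1)
= (132.5 - 46.39) / (145 - 45)
= 86.1100 / 100
= 0.8611

0.8611


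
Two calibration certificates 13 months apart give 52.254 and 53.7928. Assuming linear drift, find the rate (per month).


rate = (v2 - v1) / months
= (53.7928 - 52.254) / 13
= 1.5388 / 13
= 0.1184

0.1184


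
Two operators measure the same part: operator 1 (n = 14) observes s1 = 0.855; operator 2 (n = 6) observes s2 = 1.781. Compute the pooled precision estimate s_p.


s_p = sqrt(((n1-1)*s1^2 + (n2-1)*s2^2) / (n1+n2-2))
numerator = (14-1)*0.855^2 + (6-1)*1.781^2 = 9.503325 + 15.859805 = 25.36313
denominator = 14 + 6 - 2 = 18
s_p^2 = 25.36313 / 18 = 1.4090628
s_p = sqrt(1.4090628) = 1.1870

1.1870


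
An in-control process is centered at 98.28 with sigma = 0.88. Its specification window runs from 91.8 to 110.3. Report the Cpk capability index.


Cpu = (USL - mean) / (3*sigma) = (110.3 - 98.28) / (3*0.88) = 4.5530
Cpl = (mean - LSL) / (3*sigma) = (98.28 - 91.8) / (3*0.88) = 2.4545
Cpk = min(Cpu, Cpl) = 2.4545

2.4545


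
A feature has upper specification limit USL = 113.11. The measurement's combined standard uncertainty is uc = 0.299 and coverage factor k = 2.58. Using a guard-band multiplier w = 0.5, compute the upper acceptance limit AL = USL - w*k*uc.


U = k * uc = 2.58 * 0.299 = 0.77142
guard band g = w * U = 0.5 * 0.77142 = 0.38571
AL = USL - g = 113.11 - 0.38571
AL = 112.7243

112.7243


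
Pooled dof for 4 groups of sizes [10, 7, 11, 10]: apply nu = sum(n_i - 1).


nu = sum_i (n_i - 1)
nu = ((10 - 1) + (7 - 1) + (11 - 1) + (10 - 1))
nu = 9 + 6 + 10 + 9
nu = 34

34


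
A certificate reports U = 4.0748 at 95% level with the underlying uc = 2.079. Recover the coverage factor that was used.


k = U / uc
k = 4.0748 / 2.079
k = 1.96

1.96


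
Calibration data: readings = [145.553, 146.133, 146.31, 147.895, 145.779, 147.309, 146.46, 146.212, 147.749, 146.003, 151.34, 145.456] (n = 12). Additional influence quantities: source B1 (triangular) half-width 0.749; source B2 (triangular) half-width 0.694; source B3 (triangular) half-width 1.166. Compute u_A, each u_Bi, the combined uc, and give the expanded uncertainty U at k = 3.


mean = (145.553 + 146.133 + 146.31 + 147.895 + 145.779 + 147.309 + 146.46 + 146.212 + 147.749 + 146.003 + 151.34 + 145.456) / 12 = 146.8499167
s = sqrt(sum((x - mean)^2)/(n-1)) = 1.6272044
u_A = s / sqrt(n) = 1.6272044 / sqrt(12) = 0.46973345
u_B1 = 0.749 / sqrt(6) = 0.30577797
u_B2 = 0.694 / sqrt(6) = 0.28332431
u_B3 = 1.166 / sqrt(6) = 0.47601751
uc = sqrt(0.46973345^2 + 0.30577797^2 + 0.28332431^2 + 0.47601751^2) = 0.78804506
U = k * uc = 3 * 0.78804506
U = 2.3641

2.3641
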